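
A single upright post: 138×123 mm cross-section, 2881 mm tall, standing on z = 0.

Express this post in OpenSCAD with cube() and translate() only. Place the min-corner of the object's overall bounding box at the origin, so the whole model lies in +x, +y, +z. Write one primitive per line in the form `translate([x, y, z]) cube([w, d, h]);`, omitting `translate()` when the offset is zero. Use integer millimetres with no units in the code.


cube([138, 123, 2881]);


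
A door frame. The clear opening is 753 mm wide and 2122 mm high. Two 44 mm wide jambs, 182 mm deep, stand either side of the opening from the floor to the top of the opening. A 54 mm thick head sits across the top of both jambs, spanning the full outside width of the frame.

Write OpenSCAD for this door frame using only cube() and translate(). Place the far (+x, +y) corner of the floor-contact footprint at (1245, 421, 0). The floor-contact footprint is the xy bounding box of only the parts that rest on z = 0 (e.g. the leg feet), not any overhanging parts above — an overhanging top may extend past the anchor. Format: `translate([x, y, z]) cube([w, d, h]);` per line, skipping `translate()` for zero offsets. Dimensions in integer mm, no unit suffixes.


translate([404, 239, 0]) cube([44, 182, 2122]);
translate([1201, 239, 0]) cube([44, 182, 2122]);
translate([404, 239, 2122]) cube([841, 182, 54]);


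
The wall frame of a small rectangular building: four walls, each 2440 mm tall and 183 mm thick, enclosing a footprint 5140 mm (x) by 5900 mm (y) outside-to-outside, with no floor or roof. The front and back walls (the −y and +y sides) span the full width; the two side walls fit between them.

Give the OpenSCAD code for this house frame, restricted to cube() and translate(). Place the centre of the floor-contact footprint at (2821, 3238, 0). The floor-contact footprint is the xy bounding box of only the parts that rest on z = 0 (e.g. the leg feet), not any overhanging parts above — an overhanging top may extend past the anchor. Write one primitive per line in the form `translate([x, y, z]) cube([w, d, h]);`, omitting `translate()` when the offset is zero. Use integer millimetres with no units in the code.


translate([251, 288, 0]) cube([5140, 183, 2440]);
translate([251, 6005, 0]) cube([5140, 183, 2440]);
translate([251, 471, 0]) cube([183, 5534, 2440]);
translate([5208, 471, 0]) cube([183, 5534, 2440]);


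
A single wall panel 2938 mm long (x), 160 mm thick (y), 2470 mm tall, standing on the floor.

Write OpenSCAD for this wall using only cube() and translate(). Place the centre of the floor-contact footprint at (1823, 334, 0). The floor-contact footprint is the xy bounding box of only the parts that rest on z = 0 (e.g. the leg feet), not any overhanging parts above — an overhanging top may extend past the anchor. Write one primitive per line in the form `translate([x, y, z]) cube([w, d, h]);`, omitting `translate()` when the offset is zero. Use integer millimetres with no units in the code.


translate([354, 254, 0]) cube([2938, 160, 2470]);


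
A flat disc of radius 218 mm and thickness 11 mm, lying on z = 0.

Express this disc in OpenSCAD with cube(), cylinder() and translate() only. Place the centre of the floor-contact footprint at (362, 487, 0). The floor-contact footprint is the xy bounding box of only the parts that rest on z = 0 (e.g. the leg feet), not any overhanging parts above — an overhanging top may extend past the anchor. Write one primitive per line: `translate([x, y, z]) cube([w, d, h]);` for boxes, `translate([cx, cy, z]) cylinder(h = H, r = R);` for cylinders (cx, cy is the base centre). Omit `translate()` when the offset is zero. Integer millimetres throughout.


translate([362, 487, 0]) cylinder(h = 11, r = 218);


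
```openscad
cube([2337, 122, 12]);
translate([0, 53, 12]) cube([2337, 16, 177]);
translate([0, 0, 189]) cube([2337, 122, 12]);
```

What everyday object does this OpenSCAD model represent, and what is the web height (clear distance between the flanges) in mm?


An I-beam. The web height is 177 mm.

Two wide flanges with a thin centred web — an I-beam. Overall 201 mm minus two 12 mm flanges gives a web of 201 − 2·12 = 177 mm.


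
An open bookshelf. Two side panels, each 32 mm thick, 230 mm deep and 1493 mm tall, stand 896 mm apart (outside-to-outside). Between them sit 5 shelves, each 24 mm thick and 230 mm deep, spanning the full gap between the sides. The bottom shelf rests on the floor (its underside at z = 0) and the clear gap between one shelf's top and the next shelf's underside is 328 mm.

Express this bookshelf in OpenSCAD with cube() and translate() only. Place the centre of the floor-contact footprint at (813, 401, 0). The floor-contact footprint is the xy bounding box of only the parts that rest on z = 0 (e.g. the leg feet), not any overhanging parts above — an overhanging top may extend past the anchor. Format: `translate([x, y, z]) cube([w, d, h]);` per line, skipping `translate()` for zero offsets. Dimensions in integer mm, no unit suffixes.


translate([365, 286, 0]) cube([32, 230, 1493]);
translate([1229, 286, 0]) cube([32, 230, 1493]);
translate([397, 286, 0]) cube([832, 230, 24]);
translate([397, 286, 352]) cube([832, 230, 24]);
translate([397, 286, 704]) cube([832, 230, 24]);
translate([397, 286, 1056]) cube([832, 230, 24]);
translate([397, 286, 1408]) cube([832, 230, 24]);


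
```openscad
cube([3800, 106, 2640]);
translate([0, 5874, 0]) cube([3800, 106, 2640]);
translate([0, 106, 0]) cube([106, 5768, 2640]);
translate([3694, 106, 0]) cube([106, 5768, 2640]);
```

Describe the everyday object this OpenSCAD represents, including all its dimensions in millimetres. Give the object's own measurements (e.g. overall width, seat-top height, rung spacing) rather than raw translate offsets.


The wall frame of a small rectangular building: four walls, each 2640 mm tall and 106 mm thick, enclosing a footprint 3800 mm (x) by 5980 mm (y) outside-to-outside, with no floor or roof. The front and back walls (the −y and +y sides) span the full width; the two side walls fit between them.


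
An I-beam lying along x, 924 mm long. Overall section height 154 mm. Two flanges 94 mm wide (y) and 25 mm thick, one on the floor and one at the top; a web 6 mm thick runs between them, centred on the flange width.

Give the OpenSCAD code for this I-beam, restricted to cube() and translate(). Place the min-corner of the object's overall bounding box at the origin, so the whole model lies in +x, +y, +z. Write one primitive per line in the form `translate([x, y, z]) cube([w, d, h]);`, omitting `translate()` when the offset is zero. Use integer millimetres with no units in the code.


cube([924, 94, 25]);
translate([0, 44, 25]) cube([924, 6, 104]);
translate([0, 0, 129]) cube([924, 94, 25]);


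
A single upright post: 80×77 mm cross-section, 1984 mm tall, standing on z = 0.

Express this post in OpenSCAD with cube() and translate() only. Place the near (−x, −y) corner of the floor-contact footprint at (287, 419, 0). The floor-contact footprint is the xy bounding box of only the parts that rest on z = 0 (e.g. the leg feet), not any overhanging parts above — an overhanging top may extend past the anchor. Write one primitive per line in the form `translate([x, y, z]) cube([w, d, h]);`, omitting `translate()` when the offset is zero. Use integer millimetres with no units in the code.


translate([287, 419, 0]) cube([80, 77, 1984]);


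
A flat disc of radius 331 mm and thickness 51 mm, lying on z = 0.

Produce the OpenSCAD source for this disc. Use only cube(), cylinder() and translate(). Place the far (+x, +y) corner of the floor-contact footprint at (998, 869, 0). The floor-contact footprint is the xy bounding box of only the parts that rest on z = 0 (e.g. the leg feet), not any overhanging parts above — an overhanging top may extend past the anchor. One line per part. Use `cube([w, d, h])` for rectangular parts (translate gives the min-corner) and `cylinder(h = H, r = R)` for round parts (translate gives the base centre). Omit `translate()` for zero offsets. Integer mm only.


translate([667, 538, 0]) cylinder(h = 51, r = 331);


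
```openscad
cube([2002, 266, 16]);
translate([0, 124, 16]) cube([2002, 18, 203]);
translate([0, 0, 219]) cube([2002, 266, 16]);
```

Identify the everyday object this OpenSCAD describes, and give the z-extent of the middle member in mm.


An I-beam. The web height is 203 mm.

Two wide flanges with a thin centred web — an I-beam. Overall 235 mm minus two 16 mm flanges gives a web of 235 − 2·16 = 203 mm.


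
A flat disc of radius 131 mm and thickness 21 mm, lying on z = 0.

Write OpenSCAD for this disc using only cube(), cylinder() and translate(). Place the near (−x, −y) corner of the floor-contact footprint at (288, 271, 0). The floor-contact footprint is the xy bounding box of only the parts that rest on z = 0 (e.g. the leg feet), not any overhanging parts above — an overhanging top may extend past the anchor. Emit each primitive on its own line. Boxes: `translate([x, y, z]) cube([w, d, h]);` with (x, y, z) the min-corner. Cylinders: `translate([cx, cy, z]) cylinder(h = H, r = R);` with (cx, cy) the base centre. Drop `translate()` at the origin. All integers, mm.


translate([419, 402, 0]) cylinder(h = 21, r = 131);


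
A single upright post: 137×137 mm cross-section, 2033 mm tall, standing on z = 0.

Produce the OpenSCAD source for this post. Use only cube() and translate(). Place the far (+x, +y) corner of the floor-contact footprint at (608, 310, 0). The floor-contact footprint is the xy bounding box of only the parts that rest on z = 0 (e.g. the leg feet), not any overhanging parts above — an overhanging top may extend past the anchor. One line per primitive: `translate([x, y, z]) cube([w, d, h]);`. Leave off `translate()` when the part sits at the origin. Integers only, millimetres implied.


translate([471, 173, 0]) cube([137, 137, 2033]);


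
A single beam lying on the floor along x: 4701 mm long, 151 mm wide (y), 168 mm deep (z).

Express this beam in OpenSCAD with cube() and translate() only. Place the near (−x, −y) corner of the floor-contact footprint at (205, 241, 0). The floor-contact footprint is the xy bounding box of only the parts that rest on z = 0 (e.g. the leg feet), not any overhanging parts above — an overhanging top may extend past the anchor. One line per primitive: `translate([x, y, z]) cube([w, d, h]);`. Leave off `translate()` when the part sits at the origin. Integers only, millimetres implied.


translate([205, 241, 0]) cube([4701, 151, 168]);


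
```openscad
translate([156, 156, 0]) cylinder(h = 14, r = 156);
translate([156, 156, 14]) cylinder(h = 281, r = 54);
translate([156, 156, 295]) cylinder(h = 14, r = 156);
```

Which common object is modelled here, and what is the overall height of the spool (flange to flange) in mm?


A spool. The overall height is 309 mm.

Three coaxial cylinders, large–small–large — a spool. Two 14 mm flanges and a 281 mm core give 14 + 281 + 14 = 309 mm.


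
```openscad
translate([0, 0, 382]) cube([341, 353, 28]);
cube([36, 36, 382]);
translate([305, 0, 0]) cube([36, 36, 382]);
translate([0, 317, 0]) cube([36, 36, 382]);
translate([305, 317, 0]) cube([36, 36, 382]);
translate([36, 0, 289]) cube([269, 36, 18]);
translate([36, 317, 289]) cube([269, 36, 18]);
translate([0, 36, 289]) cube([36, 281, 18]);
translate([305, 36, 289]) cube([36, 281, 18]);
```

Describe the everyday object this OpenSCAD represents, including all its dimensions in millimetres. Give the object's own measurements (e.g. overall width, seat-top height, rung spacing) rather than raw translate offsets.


A simple wooden stool: a rectangular seat 341 mm (x) by 353 mm (y), 28 mm thick, top face at z = 410 mm, on four square legs, each 36×36 mm in cross-section. The legs rest on z = 0, each flush with a corner of the seat. Four stretchers, 36 mm wide and 18 mm tall, connect adjacent legs with their undersides at z = 289 mm, each running between the inner faces of the legs it joins and aligned with the legs' outer faces on the other axis.


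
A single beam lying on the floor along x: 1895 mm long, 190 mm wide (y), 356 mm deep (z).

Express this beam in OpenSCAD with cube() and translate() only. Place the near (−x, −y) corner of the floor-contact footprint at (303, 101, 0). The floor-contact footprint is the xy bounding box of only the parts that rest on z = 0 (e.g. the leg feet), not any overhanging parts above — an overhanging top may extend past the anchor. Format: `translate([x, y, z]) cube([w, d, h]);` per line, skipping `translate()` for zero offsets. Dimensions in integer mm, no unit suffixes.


translate([303, 101, 0]) cube([1895, 190, 356]);


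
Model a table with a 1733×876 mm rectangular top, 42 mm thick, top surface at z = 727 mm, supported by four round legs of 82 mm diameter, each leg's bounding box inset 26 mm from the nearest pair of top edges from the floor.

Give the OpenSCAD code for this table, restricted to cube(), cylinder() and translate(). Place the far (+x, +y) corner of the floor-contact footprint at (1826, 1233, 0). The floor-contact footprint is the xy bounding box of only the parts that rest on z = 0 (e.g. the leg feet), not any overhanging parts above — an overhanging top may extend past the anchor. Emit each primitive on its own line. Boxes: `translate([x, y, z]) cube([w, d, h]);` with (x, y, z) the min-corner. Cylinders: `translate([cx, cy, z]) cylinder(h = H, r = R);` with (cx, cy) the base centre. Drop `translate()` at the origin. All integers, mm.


// leg_h = 727 - 42 = 685
translate([119, 383, 685]) cube([1733, 876, 42]);
translate([186, 450, 0]) cylinder(h = 685, r = 41);
translate([1785, 450, 0]) cylinder(h = 685, r = 41);
translate([186, 1192, 0]) cylinder(h = 685, r = 41);
translate([1785, 1192, 0]) cylinder(h = 685, r = 41);


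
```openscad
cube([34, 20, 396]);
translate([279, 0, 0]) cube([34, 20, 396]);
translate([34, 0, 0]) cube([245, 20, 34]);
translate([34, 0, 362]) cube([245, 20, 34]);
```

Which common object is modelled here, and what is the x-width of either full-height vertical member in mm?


A picture frame. The border width is 34 mm.

Four thin pieces enclosing a rectangular opening — a picture frame. The two full-height stiles are 396 mm tall; the top rail sits at z = 362 and is 34 mm tall, so the border above the opening is 396 − 362 = 34 mm, matching the stile x-width.


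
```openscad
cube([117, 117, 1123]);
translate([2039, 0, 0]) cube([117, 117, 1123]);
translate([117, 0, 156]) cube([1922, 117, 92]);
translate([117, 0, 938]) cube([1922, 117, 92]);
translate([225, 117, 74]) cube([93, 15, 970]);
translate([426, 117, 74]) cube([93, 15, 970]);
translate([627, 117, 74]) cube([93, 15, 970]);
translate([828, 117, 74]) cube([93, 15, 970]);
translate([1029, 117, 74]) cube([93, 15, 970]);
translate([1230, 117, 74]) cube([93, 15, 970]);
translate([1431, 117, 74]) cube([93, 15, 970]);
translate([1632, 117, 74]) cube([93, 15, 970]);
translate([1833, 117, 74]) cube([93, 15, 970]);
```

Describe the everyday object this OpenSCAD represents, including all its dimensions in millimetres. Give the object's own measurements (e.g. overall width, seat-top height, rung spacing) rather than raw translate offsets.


A fence section. Two 117×117 mm posts, 1123 mm tall, stand on the floor with a clear span of 1922 mm between their inner faces. Two horizontal rails of 117×92 mm section span the gap between the posts with their undersides at z = 156 mm and z = 938 mm, flush with the posts' −y face. 9 pickets, each 93 mm wide, 15 mm thick and 970 mm tall, are fixed to the +y face of the rails with their bottoms at z = 74 mm, spaced across the span with a 108 mm gap after the −x post and between neighbouring pickets, with 113 mm left before the +x post.


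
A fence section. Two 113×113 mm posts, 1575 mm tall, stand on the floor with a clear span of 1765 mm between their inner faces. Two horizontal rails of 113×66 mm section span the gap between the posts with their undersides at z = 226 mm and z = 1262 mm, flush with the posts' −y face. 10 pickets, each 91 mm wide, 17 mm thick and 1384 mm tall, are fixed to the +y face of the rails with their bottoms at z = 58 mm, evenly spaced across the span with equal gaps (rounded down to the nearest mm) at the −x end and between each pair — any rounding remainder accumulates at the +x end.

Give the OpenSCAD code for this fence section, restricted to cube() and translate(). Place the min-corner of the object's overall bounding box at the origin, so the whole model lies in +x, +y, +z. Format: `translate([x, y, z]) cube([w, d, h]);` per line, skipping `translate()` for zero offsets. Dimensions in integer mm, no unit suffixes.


cube([113, 113, 1575]);
translate([1878, 0, 0]) cube([113, 113, 1575]);
translate([113, 0, 226]) cube([1765, 113, 66]);
translate([113, 0, 1262]) cube([1765, 113, 66]);
translate([190, 113, 58]) cube([91, 17, 1384]);
translate([358, 113, 58]) cube([91, 17, 1384]);
translate([526, 113, 58]) cube([91, 17, 1384]);
translate([694, 113, 58]) cube([91, 17, 1384]);
translate([862, 113, 58]) cube([91, 17, 1384]);
translate([1030, 113, 58]) cube([91, 17, 1384]);
translate([1198, 113, 58]) cube([91, 17, 1384]);
translate([1366, 113, 58]) cube([91, 17, 1384]);
translate([1534, 113, 58]) cube([91, 17, 1384]);
translate([1702, 113, 58]) cube([91, 17, 1384]);


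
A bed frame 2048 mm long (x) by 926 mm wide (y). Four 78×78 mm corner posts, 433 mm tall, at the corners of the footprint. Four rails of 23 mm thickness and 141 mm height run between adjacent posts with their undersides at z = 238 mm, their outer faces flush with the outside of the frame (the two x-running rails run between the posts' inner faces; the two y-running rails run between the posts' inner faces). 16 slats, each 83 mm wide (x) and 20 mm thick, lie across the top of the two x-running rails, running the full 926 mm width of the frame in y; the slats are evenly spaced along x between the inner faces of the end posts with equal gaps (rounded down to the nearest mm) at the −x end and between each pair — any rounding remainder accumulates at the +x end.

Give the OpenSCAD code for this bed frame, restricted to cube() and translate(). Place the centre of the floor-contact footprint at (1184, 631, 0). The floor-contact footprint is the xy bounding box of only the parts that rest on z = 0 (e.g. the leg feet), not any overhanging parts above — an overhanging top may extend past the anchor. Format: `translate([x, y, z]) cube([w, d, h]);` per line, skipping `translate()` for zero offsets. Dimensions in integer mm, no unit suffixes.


// slat z = rail_z + rail_h = 238 + 141 = 379
// slat gap = ⌊(1892 − 16·83) / 17⌋ = 33
translate([160, 168, 0]) cube([78, 78, 433]);
translate([160, 1016, 0]) cube([78, 78, 433]);
translate([2130, 168, 0]) cube([78, 78, 433]);
translate([2130, 1016, 0]) cube([78, 78, 433]);
translate([238, 168, 238]) cube([1892, 23, 141]);
translate([238, 1071, 238]) cube([1892, 23, 141]);
translate([160, 246, 238]) cube([23, 770, 141]);
translate([2185, 246, 238]) cube([23, 770, 141]);
translate([271, 168, 379]) cube([83, 926, 20]);
translate([387, 168, 379]) cube([83, 926, 20]);
translate([503, 168, 379]) cube([83, 926, 20]);
translate([619, 168, 379]) cube([83, 926, 20]);
translate([735, 168, 379]) cube([83, 926, 20]);
translate([851, 168, 379]) cube([83, 926, 20]);
translate([967, 168, 379]) cube([83, 926, 20]);
translate([1083, 168, 379]) cube([83, 926, 20]);
translate([1199, 168, 379]) cube([83, 926, 20]);
translate([1315, 168, 379]) cube([83, 926, 20]);
translate([1431, 168, 379]) cube([83, 926, 20]);
translate([1547, 168, 379]) cube([83, 926, 20]);
translate([1663, 168, 379]) cube([83, 926, 20]);
translate([1779, 168, 379]) cube([83, 926, 20]);
translate([1895, 168, 379]) cube([83, 926, 20]);
translate([2011, 168, 379]) cube([83, 926, 20]);


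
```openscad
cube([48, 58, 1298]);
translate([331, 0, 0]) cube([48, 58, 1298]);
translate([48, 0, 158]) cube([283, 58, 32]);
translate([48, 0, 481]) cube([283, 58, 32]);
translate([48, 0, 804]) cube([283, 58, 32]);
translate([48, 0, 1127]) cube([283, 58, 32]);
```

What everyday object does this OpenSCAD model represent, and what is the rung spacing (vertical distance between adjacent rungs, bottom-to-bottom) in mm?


A ladder. The rung spacing is 323 mm.

Two tall 48×58 posts with 4 short bars between them — a ladder. Adjacent rungs sit at z = 158 and z = 481, so the spacing is 481 − 158 = 323 mm.


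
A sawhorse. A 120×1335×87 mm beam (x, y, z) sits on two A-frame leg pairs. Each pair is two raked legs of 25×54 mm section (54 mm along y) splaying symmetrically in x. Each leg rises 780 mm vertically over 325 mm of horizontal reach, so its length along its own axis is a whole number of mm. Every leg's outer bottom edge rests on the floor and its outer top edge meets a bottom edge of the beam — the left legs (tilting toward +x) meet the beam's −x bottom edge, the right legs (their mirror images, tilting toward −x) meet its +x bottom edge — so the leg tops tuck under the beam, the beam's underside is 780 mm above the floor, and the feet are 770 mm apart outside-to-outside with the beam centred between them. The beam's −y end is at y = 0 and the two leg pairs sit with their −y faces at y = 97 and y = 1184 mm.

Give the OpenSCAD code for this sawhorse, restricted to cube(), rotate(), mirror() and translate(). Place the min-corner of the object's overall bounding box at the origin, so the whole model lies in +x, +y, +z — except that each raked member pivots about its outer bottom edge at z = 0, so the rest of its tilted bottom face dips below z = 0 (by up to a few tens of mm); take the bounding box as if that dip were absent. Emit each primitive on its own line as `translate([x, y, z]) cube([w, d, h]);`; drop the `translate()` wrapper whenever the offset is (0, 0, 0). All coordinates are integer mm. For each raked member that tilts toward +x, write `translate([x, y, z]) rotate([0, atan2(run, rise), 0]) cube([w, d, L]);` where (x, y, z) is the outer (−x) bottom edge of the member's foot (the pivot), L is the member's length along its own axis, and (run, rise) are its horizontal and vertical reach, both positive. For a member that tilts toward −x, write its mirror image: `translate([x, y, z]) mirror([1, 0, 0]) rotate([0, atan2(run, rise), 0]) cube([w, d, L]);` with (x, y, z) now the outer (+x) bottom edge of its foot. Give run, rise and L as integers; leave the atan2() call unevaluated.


translate([325, 0, 780]) cube([120, 1335, 87]);
translate([0, 97, 0]) rotate([0, atan2(325, 780), 0]) cube([25, 54, 845]);
translate([770, 97, 0]) mirror([1, 0, 0]) rotate([0, atan2(325, 780), 0]) cube([25, 54, 845]);
translate([0, 1184, 0]) rotate([0, atan2(325, 780), 0]) cube([25, 54, 845]);
translate([770, 1184, 0]) mirror([1, 0, 0]) rotate([0, atan2(325, 780), 0]) cube([25, 54, 845]);


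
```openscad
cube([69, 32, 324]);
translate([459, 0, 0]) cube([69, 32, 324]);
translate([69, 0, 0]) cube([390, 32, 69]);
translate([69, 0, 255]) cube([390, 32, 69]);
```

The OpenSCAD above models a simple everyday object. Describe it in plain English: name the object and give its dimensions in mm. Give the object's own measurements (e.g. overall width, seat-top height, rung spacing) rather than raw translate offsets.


A rectangular picture frame lying in the x–z plane (depth along y). The opening is 390 mm wide (x) by 186 mm tall (z), surrounded by a border 69 mm wide on all four sides. The frame is 32 mm deep and is made of two full-height vertical stiles with two horizontal rails fitted between them.


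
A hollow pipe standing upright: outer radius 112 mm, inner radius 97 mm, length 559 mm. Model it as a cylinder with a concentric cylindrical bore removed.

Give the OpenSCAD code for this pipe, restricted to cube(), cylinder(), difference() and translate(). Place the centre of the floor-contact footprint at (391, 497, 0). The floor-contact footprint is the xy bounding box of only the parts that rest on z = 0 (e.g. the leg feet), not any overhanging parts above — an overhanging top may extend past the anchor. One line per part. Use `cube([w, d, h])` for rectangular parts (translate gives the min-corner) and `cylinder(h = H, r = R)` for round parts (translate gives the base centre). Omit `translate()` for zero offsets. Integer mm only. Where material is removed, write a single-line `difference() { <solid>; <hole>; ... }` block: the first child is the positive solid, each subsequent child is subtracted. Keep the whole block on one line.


difference() { translate([391, 497, 0]) cylinder(h = 559, r = 112); translate([391, 497, 0]) cylinder(h = 559, r = 97); }


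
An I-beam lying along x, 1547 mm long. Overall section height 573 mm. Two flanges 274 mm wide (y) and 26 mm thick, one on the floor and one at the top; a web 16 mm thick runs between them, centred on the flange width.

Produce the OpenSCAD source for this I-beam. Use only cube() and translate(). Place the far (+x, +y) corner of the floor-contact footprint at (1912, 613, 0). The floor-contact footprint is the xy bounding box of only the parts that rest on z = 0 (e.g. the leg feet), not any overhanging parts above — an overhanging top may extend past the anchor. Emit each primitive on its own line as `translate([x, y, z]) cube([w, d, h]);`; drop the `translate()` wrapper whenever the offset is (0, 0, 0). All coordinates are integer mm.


translate([365, 339, 0]) cube([1547, 274, 26]);
translate([365, 468, 26]) cube([1547, 16, 521]);
translate([365, 339, 547]) cube([1547, 274, 26]);


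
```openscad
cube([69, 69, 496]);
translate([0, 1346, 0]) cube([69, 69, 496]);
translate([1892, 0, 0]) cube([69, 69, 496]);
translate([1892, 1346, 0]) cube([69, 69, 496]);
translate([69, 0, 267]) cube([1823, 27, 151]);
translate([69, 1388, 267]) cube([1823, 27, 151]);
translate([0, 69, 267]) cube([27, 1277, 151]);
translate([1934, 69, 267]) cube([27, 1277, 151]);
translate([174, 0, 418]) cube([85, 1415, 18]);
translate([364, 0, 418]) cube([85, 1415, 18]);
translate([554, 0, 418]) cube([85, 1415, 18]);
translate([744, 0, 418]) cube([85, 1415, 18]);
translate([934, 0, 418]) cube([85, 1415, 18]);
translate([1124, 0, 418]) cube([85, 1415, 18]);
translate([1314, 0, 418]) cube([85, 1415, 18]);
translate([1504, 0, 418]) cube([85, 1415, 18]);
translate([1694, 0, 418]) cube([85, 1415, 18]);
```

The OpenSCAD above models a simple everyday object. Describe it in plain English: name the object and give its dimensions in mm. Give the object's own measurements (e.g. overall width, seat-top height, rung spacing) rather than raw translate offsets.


A bed frame 1961 mm long (x) by 1415 mm wide (y). Four 69×69 mm corner posts, 496 mm tall, at the corners of the footprint. Four rails of 27 mm thickness and 151 mm height run between adjacent posts with their undersides at z = 267 mm, their outer faces flush with the outside of the frame (the two x-running rails run between the posts' inner faces; the two y-running rails run between the posts' inner faces). 9 slats, each 85 mm wide (x) and 18 mm thick, lie across the top of the two x-running rails, running the full 1415 mm width of the frame in y; along x they sit between the end posts with a 105 mm gap after the −x posts and between neighbouring slats, leaving 113 mm before the +x posts.


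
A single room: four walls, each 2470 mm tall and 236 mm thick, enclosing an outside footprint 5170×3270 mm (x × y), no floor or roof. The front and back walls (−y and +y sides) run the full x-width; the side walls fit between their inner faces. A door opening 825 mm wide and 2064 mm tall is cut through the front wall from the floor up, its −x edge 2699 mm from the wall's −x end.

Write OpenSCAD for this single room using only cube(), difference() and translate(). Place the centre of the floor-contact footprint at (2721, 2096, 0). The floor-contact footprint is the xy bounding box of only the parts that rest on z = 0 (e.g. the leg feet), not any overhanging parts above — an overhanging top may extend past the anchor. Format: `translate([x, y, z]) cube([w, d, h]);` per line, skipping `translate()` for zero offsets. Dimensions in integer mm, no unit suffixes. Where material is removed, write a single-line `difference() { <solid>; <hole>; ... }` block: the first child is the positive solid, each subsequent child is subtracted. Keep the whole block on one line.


difference() { translate([136, 461, 0]) cube([5170, 236, 2470]); translate([2835, 461, 0]) cube([825, 236, 2064]); }
translate([136, 3495, 0]) cube([5170, 236, 2470]);
translate([136, 697, 0]) cube([236, 2798, 2470]);
translate([5070, 697, 0]) cube([236, 2798, 2470]);


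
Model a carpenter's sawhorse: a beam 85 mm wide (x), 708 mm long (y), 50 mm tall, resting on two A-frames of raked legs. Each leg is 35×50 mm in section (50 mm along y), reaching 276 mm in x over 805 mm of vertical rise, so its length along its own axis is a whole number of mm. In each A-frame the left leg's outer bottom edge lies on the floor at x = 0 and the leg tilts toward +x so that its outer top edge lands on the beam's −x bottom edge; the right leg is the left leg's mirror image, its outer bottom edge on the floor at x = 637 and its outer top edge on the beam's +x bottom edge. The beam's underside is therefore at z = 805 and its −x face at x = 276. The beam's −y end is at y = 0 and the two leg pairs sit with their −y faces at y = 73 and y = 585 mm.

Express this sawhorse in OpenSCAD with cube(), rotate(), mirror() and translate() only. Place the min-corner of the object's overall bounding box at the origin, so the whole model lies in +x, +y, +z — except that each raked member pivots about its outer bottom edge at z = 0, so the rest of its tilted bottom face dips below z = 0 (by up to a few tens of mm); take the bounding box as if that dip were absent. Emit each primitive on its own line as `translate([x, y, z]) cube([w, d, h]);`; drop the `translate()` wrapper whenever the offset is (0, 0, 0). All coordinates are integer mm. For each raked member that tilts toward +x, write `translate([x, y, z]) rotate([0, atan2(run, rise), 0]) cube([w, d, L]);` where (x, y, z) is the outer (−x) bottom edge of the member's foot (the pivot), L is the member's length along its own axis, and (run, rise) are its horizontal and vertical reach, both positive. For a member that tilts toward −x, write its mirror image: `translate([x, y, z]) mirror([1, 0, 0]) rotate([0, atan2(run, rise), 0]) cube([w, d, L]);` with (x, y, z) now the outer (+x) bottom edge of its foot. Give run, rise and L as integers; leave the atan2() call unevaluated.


// leg length = √(276² + 805²) = 851
// right-leg outer foot x = 2·276 + 85 = 637
// beam min-corner = (276, 0, 805)
translate([276, 0, 805]) cube([85, 708, 50]);
translate([0, 73, 0]) rotate([0, atan2(276, 805), 0]) cube([35, 50, 851]);
translate([637, 73, 0]) mirror([1, 0, 0]) rotate([0, atan2(276, 805), 0]) cube([35, 50, 851]);
translate([0, 585, 0]) rotate([0, atan2(276, 805), 0]) cube([35, 50, 851]);
translate([637, 585, 0]) mirror([1, 0, 0]) rotate([0, atan2(276, 805), 0]) cube([35, 50, 851]);


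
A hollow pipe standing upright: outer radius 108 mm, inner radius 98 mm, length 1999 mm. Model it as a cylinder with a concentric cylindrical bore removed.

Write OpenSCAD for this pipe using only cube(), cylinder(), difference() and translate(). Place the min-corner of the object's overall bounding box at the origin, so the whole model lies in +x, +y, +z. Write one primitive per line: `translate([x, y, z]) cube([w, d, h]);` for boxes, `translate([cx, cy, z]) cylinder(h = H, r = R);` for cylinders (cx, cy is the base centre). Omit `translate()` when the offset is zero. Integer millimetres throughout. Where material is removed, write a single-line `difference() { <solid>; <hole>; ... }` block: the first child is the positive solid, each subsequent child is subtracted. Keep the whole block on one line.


difference() { translate([108, 108, 0]) cylinder(h = 1999, r = 108); translate([108, 108, 0]) cylinder(h = 1999, r = 98); }


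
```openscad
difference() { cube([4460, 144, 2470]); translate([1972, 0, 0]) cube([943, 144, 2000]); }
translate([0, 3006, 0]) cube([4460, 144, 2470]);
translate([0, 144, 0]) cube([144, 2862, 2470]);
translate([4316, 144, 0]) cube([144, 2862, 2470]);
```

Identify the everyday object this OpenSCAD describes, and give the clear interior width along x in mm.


A single room. The interior width is 4172 mm.

Four walls enclosing a rectangle with a door in the front wall — a room. Outside width 4460 minus two 144 mm walls gives 4172 mm.


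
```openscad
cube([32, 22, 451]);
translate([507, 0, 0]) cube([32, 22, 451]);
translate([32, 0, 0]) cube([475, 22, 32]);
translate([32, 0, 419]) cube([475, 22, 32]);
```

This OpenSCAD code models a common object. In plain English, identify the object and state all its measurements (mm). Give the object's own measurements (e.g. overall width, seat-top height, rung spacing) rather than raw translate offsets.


A rectangular picture frame lying in the x–z plane (depth along y). The opening is 475 mm wide (x) by 387 mm tall (z), surrounded by a border 32 mm wide on all four sides. The frame is 22 mm deep and is made of two full-height vertical stiles with two horizontal rails fitted between them.


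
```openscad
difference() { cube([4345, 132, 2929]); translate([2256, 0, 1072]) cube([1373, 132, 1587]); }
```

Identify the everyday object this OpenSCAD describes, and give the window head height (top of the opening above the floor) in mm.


A wall with a window opening. The window head height is 2659 mm.

A wall with a rectangular opening subtracted — a window. Sill at z = 1072, opening 1587 mm tall, so the head is at 1072 + 1587 = 2659 mm.


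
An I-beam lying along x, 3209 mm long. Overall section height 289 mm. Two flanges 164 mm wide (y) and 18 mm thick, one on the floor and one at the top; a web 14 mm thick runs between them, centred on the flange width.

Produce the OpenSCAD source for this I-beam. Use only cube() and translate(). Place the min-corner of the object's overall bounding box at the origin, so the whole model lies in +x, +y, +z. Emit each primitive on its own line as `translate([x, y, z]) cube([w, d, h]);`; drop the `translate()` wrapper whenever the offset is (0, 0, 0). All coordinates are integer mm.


cube([3209, 164, 18]);
translate([0, 75, 18]) cube([3209, 14, 253]);
translate([0, 0, 271]) cube([3209, 164, 18]);


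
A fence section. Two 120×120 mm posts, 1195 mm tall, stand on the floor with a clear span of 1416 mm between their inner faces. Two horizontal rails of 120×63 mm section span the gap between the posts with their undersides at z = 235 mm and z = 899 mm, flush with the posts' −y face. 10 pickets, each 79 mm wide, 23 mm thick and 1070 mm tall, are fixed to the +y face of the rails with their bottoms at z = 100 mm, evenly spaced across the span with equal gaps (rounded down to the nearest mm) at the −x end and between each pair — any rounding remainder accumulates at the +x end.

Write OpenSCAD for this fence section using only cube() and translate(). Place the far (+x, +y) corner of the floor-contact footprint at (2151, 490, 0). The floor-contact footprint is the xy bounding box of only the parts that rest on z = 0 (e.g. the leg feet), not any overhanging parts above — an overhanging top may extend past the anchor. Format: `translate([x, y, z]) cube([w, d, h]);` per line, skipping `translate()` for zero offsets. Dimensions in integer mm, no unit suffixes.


translate([495, 370, 0]) cube([120, 120, 1195]);
translate([2031, 370, 0]) cube([120, 120, 1195]);
translate([615, 370, 235]) cube([1416, 120, 63]);
translate([615, 370, 899]) cube([1416, 120, 63]);
translate([671, 490, 100]) cube([79, 23, 1070]);
translate([806, 490, 100]) cube([79, 23, 1070]);
translate([941, 490, 100]) cube([79, 23, 1070]);
translate([1076, 490, 100]) cube([79, 23, 1070]);
translate([1211, 490, 100]) cube([79, 23, 1070]);
translate([1346, 490, 100]) cube([79, 23, 1070]);
translate([1481, 490, 100]) cube([79, 23, 1070]);
translate([1616, 490, 100]) cube([79, 23, 1070]);
translate([1751, 490, 100]) cube([79, 23, 1070]);
translate([1886, 490, 100]) cube([79, 23, 1070]);


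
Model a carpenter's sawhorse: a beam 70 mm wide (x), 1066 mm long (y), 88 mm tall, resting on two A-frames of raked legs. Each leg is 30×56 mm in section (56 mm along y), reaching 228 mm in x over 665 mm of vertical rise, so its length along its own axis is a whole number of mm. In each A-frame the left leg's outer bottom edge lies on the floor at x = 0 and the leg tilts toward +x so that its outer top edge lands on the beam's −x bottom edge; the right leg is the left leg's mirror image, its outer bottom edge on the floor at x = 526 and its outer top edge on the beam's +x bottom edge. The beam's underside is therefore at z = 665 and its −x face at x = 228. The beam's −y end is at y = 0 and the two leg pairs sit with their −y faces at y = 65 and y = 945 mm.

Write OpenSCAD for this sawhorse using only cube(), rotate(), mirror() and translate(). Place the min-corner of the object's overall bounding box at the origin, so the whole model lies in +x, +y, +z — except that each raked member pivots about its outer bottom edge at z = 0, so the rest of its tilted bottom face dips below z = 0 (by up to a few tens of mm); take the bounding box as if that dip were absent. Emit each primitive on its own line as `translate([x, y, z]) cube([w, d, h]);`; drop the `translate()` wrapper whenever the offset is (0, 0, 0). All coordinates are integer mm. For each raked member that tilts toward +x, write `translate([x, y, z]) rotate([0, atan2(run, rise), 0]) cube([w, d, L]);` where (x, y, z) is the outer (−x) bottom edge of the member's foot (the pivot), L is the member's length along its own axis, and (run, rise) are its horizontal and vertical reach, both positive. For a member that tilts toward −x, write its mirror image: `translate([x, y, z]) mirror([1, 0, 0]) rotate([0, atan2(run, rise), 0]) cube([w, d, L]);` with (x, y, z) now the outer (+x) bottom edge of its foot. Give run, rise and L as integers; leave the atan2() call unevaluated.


// leg length = √(228² + 665²) = 703
// right-leg outer foot x = 2·228 + 70 = 526
// beam min-corner = (228, 0, 665)
translate([228, 0, 665]) cube([70, 1066, 88]);
translate([0, 65, 0]) rotate([0, atan2(228, 665), 0]) cube([30, 56, 703]);
translate([526, 65, 0]) mirror([1, 0, 0]) rotate([0, atan2(228, 665), 0]) cube([30, 56, 703]);
translate([0, 945, 0]) rotate([0, atan2(228, 665), 0]) cube([30, 56, 703]);
translate([526, 945, 0]) mirror([1, 0, 0]) rotate([0, atan2(228, 665), 0]) cube([30, 56, 703]);


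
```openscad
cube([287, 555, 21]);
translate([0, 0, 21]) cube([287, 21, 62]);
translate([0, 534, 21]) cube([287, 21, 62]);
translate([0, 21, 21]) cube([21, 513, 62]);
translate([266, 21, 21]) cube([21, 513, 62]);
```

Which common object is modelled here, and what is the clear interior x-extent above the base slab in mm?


An open box. The internal width is 245 mm.

A 287×555 base slab with four walls standing on it — an open box. The base is 287 mm wide and the walls are 21 mm thick, so the internal width is 287 − 2 × 21 = 245 mm.


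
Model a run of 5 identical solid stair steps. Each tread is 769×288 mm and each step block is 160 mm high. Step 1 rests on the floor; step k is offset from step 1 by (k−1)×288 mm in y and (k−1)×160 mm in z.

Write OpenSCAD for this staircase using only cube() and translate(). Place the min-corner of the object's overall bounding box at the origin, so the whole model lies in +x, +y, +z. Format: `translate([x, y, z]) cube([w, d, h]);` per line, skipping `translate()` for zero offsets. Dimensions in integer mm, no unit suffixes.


cube([769, 288, 160]);
translate([0, 288, 160]) cube([769, 288, 160]);
translate([0, 576, 320]) cube([769, 288, 160]);
translate([0, 864, 480]) cube([769, 288, 160]);
translate([0, 1152, 640]) cube([769, 288, 160]);


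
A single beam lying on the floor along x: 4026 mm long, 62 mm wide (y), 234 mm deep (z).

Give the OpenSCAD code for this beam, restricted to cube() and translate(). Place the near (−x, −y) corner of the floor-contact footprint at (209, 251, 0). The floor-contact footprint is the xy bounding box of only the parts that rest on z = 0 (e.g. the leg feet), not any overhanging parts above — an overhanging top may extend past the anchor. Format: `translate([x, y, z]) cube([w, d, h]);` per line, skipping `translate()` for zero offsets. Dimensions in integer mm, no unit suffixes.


translate([209, 251, 0]) cube([4026, 62, 234]);
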